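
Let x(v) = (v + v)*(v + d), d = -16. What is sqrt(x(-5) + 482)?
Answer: 2*sqrt(173) ≈ 26.306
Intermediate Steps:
x(v) = 2*v*(-16 + v) (x(v) = (v + v)*(v - 16) = (2*v)*(-16 + v) = 2*v*(-16 + v))
sqrt(x(-5) + 482) = sqrt(2*(-5)*(-16 - 5) + 482) = sqrt(2*(-5)*(-21) + 482) = sqrt(210 + 482) = sqrt(692) = 2*sqrt(173)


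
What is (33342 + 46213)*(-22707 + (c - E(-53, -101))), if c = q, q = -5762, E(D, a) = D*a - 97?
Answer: -2682992375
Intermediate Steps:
E(D, a) = -97 + D*a
c = -5762
(33342 + 46213)*(-22707 + (c - E(-53, -101))) = (33342 + 46213)*(-22707 + (-5762 - (-97 - 53*(-101)))) = 79555*(-22707 + (-5762 - (-97 + 5353))) = 79555*(-22707 + (-5762 - 1*5256)) = 79555*(-22707 + (-5762 - 5256)) = 79555*(-22707 - 11018) = 79555*(-33725) = -2682992375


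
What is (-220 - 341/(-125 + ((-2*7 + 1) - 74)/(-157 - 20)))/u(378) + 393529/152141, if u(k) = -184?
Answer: 774736170397/205643512624 ≈ 3.7674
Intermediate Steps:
(-220 - 341/(-125 + ((-2*7 + 1) - 74)/(-157 - 20)))/u(378) + 393529/152141 = (-220 - 341/(-125 + ((-2*7 + 1) - 74)/(-157 - 20)))/(-184) + 393529/152141 = (-220 - 341/(-125 + ((-14 + 1) - 74)/(-177)))*(-1/184) + 393529*(1/152141) = (-220 - 341/(-125 + (-13 - 74)*(-1/177)))*(-1/184) + 393529/152141 = (-220 - 341/(-125 - 87*(-1/177)))*(-1/184) + 393529/152141 = (-220 - 341/(-125 + 29/59))*(-1/184) + 393529/152141 = (-220 - 341/(-7346/59))*(-1/184) + 393529/152141 = (-220 - 341*(-59/7346))*(-1/184) + 393529/152141 = (-220 + 20119/7346)*(-1/184) + 393529/152141 = -1596001/7346*(-1/184) + 393529/152141 = 1596001/1351664 + 393529/152141 = 774736170397/205643512624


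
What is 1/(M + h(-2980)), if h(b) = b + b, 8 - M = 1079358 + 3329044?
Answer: -1/4414354 ≈ -2.2653e-7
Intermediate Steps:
M = -4408394 (M = 8 - (1079358 + 3329044) = 8 - 1*4408402 = 8 - 4408402 = -4408394)
h(b) = 2*b
1/(M + h(-2980)) = 1/(-4408394 + 2*(-2980)) = 1/(-4408394 - 5960) = 1/(-4414354) = -1/4414354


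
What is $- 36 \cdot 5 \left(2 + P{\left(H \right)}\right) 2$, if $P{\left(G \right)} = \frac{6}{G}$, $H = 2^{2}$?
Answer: $-1260$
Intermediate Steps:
$H = 4$
$- 36 \cdot 5 \left(2 + P{\left(H \right)}\right) 2 = - 36 \cdot 5 \left(2 + \frac{6}{4}\right) 2 = - 36 \cdot 5 \left(2 + 6 \cdot \frac{1}{4}\right) 2 = - 36 \cdot 5 \left(2 + \frac{3}{2}\right) 2 = - 36 \cdot 5 \cdot \frac{7}{2} \cdot 2 = \left(-36\right) \frac{35}{2} \cdot 2 = \left(-630\right) 2 = -1260$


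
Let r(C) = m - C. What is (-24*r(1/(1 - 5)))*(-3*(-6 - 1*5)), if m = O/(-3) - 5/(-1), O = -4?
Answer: -5214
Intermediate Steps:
m = 19/3 (m = -4/(-3) - 5/(-1) = -4*(-⅓) - 5*(-1) = 4/3 + 5 = 19/3 ≈ 6.3333)
r(C) = 19/3 - C
(-24*r(1/(1 - 5)))*(-3*(-6 - 1*5)) = (-24*(19/3 - 1/(1 - 5)))*(-3*(-6 - 1*5)) = (-24*(19/3 - 1/(-4)))*(-3*(-6 - 5)) = (-24*(19/3 - 1*(-¼)))*(-3*(-11)) = -24*(19/3 + ¼)*33 = -24*79/12*33 = -158*33 = -5214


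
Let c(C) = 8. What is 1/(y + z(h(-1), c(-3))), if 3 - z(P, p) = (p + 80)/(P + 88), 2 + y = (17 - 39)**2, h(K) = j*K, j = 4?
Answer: 21/10163 ≈ 0.0020663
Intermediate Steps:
h(K) = 4*K
y = 482 (y = -2 + (17 - 39)**2 = -2 + (-22)**2 = -2 + 484 = 482)
z(P, p) = 3 - (80 + p)/(88 + P) (z(P, p) = 3 - (p + 80)/(P + 88) = 3 - (80 + p)/(88 + P))
1/(y + z(h(-1), c(-3))) = 1/(482 + (184 - 1*8 + 3*(4*(-1)))/(88 + 4*(-1))) = 1/(482 + (184 - 8 + 3*(-4))/(88 - 4)) = 1/(482 + (184 - 8 - 12)/84) = 1/(482 + (1/84)*164) = 1/(482 + 41/21) = 1/(10163/21) = 21/10163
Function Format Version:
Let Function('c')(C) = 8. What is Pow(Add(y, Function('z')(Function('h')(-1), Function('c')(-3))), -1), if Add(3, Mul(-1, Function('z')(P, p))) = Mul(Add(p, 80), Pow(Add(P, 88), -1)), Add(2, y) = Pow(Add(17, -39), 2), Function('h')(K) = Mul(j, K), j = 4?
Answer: Rational(21, 10163) ≈ 0.0020663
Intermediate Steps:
Function('h')(K) = Mul(4, K)
y = 482 (y = Add(-2, Pow(Add(17, -39), 2)) = Add(-2, Pow(-22, 2)) = Add(-2, 484) = 482)
Function('z')(P, p) = Add(3, Mul(-1, Pow(Add(88, P), -1), Add(80, p))) (Function('z')(P, p) = Add(3, Mul(-1, Mul(Add(p, 80), Pow(Add(P, 88), -1)))) = Add(3, Mul(-1, Mul(Add(80, p), Pow(Add(88, P), -1)))) = Add(3, Mul(-1, Mul(Pow(Add(88, P), -1), Add(80, p)))) = Add(3, Mul(-1, Pow(Add(88, P), -1), Add(80, p))))
Pow(Add(y, Function('z')(Function('h')(-1), Function('c')(-3))), -1) = Pow(Add(482, Mul(Pow(Add(88, Mul(4, -1)), -1), Add(184, Mul(-1, 8), Mul(3, Mul(4, -1))))), -1) = Pow(Add(482, Mul(Pow(Add(88, -4), -1), Add(184, -8, Mul(3, -4)))), -1) = Pow(Add(482, Mul(Pow(84, -1), Add(184, -8, -12))), -1) = Pow(Add(482, Mul(Rational(1, 84), 164)), -1) = Pow(Add(482, Rational(41, 21)), -1) = Pow(Rational(10163, 21), -1) = Rational(21, 10163)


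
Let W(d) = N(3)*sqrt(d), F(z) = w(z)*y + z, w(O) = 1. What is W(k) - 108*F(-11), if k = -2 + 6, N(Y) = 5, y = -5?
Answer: 1738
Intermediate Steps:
k = 4
F(z) = -5 + z (F(z) = 1*(-5) + z = -5 + z)
W(d) = 5*sqrt(d)
W(k) - 108*F(-11) = 5*sqrt(4) - 108*(-5 - 11) = 5*2 - 108*(-16) = 10 + 1728 = 1738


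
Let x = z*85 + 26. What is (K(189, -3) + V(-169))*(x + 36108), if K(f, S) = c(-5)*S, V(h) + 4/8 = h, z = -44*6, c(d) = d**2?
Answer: -3348183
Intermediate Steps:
z = -264
V(h) = -1/2 + h
x = -22414 (x = -264*85 + 26 = -22440 + 26 = -22414)
K(f, S) = 25*S (K(f, S) = (-5)**2*S = 25*S)
(K(189, -3) + V(-169))*(x + 36108) = (25*(-3) + (-1/2 - 169))*(-22414 + 36108) = (-75 - 339/2)*13694 = -489/2*13694 = -3348183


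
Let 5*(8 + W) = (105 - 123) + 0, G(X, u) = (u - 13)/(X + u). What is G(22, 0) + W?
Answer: -1341/110 ≈ -12.191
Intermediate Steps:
G(X, u) = (-13 + u)/(X + u)
W = -58/5 (W = -8 + ((105 - 123) + 0)/5 = -8 + (-18 + 0)/5 = -8 + (⅕)*(-18) = -8 - 18/5 = -58/5 ≈ -11.600)
G(22, 0) + W = (-13 + 0)/(22 + 0) - 58/5 = -13/22 - 58/5 = -1341/110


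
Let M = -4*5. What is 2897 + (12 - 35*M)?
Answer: 3609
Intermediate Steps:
M = -20
2897 + (12 - 35*M) = 2897 + (12 - 35*(-20)) = 2897 + (12 + 700) = 2897 + 712 = 3609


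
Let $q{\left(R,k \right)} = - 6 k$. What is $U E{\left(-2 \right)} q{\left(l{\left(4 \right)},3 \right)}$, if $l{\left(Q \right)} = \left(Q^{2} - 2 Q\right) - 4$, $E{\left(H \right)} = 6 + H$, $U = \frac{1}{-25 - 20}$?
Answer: $\frac{8}{5} \approx 1.6$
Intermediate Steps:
$U = - \frac{1}{45}$ ($U = \frac{1}{-45} = - \frac{1}{45} \approx -0.022222$)
$l{\left(Q \right)} = -4 + Q^{2} - 2 Q$
$U E{\left(-2 \right)} q{\left(l{\left(4 \right)},3 \right)} = - \frac{6 - 2}{45} \left(\left(-6\right) 3\right) = \left(- \frac{1}{45}\right) 4 \left(-18\right) = \left(- \frac{4}{45}\right) \left(-18\right) = \frac{8}{5}$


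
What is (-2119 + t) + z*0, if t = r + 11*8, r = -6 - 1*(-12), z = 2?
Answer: -2025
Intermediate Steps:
r = 6 (r = -6 + 12 = 6)
t = 94 (t = 6 + 11*8 = 6 + 88 = 94)
(-2119 + t) + z*0 = (-2119 + 94) + 2*0 = -2025 + 0 = -2025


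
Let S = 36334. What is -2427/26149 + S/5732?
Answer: 468093101/74943034 ≈ 6.2460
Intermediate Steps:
-2427/26149 + S/5732 = -2427/26149 + 36334/5732 = -2427*1/26149 + 36334*(1/5732) = -2427/26149 + 18167/2866 = 468093101/74943034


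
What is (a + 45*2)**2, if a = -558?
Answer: 219024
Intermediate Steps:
(a + 45*2)**2 = (-558 + 45*2)**2 = (-558 + 90)**2 = (-468)**2 = 219024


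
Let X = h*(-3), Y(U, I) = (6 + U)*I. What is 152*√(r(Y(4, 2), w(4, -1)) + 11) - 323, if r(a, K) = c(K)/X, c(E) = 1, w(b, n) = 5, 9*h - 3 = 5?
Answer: -323 + 38*√170 ≈ 172.46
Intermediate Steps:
h = 8/9 (h = ⅓ + (⅑)*5 = ⅓ + 5/9 = 8/9 ≈ 0.88889)
Y(U, I) = I*(6 + U)
X = -8/3 (X = (8/9)*(-3) = -8/3 ≈ -2.6667)
r(a, K) = -3/8 (r(a, K) = 1/(-8/3) = 1*(-3/8) = -3/8)
152*√(r(Y(4, 2), w(4, -1)) + 11) - 323 = 152*√(-3/8 + 11) - 323 = 152*√(85/8) - 323 = 152*(√170/4) - 323 = 38*√170 - 323 = -323 + 38*√170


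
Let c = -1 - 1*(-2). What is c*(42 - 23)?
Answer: 19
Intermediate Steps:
c = 1 (c = -1 + 2 = 1)
c*(42 - 23) = 1*(42 - 23) = 1*19 = 19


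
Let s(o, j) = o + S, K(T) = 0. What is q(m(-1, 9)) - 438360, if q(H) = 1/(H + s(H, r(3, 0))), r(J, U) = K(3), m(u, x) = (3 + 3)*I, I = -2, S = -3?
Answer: -11835721/27 ≈ -4.3836e+5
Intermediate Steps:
m(u, x) = -12 (m(u, x) = (3 + 3)*(-2) = 6*(-2) = -12)
r(J, U) = 0
s(o, j) = -3 + o (s(o, j) = o - 3 = -3 + o)
q(H) = 1/(-3 + 2*H) (q(H) = 1/(H + (-3 + H)) = 1/(-3 + 2*H))
q(m(-1, 9)) - 438360 = 1/(-3 + 2*(-12)) - 438360 = 1/(-3 - 24) - 438360 = 1/(-27) - 438360 = -1/27 - 438360 = -11835721/27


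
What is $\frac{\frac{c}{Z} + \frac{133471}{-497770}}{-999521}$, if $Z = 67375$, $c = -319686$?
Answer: $\frac{369500459}{73672943748250} \approx 5.0154 \cdot 10^{-6}$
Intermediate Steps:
$\frac{\frac{c}{Z} + \frac{133471}{-497770}}{-999521} = \frac{- \frac{319686}{67375} + \frac{133471}{-497770}}{-999521} = \left(\left(-319686\right) \frac{1}{67375} + 133471 \left(- \frac{1}{497770}\right)\right) \left(- \frac{1}{999521}\right) = \left(- \frac{319686}{67375} - \frac{10267}{38290}\right) \left(- \frac{1}{999521}\right) = \left(- \frac{369500459}{73708250}\right) \left(- \frac{1}{999521}\right) = \frac{369500459}{73672943748250}$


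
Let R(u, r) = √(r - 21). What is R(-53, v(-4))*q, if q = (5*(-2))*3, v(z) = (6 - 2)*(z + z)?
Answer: -30*I*√53 ≈ -218.4*I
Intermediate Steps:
v(z) = 8*z (v(z) = 4*(2*z) = 8*z)
R(u, r) = √(-21 + r)
q = -30 (q = -10*3 = -30)
R(-53, v(-4))*q = √(-21 + 8*(-4))*(-30) = √(-21 - 32)*(-30) = √(-53)*(-30) = (I*√53)*(-30) = -30*I*√53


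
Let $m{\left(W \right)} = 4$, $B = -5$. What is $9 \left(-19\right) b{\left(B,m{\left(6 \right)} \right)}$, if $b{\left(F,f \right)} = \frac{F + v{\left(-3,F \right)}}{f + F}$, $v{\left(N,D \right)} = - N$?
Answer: $-342$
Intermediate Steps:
$b{\left(F,f \right)} = \frac{3 + F}{F + f}$ ($b{\left(F,f \right)} = \frac{F - -3}{f + F} = \frac{F + 3}{F + f} = \frac{3 + F}{F + f}$)
$9 \left(-19\right) b{\left(B,m{\left(6 \right)} \right)} = 9 \left(-19\right) \frac{3 - 5}{-5 + 4} = - 171 \frac{1}{-1} \left(-2\right) = - 171 \left(\left(-1\right) \left(-2\right)\right) = \left(-171\right) 2 = -342$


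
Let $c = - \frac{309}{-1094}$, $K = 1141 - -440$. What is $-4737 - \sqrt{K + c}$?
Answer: $-4737 - \frac{\sqrt{1892535762}}{1094} \approx -4776.8$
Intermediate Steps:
$K = 1581$ ($K = 1141 + 440 = 1581$)
$c = \frac{309}{1094}$ ($c = \left(-309\right) \left(- \frac{1}{1094}\right) = \frac{309}{1094} \approx 0.28245$)
$-4737 - \sqrt{K + c} = -4737 - \sqrt{1581 + \frac{309}{1094}} = -4737 - \sqrt{\frac{1729923}{1094}} = -4737 - \frac{\sqrt{1892535762}}{1094}$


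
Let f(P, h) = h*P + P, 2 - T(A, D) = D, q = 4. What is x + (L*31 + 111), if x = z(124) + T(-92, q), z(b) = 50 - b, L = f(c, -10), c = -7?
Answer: 1988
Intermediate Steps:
T(A, D) = 2 - D
f(P, h) = P + P*h (f(P, h) = P*h + P = P + P*h)
L = 63 (L = -7*(1 - 10) = -7*(-9) = 63)
x = -76 (x = (50 - 1*124) + (2 - 1*4) = (50 - 124) + (2 - 4) = -74 - 2 = -76)
x + (L*31 + 111) = -76 + (63*31 + 111) = -76 + (1953 + 111) = -76 + 2064 = 1988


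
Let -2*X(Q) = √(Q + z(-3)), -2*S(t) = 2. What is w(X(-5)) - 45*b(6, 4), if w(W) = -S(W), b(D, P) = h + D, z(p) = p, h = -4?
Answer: -89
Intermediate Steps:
S(t) = -1 (S(t) = -½*2 = -1)
b(D, P) = -4 + D
X(Q) = -√(-3 + Q)/2 (X(Q) = -√(Q - 3)/2 = -√(-3 + Q)/2)
w(W) = 1 (w(W) = -1*(-1) = 1)
w(X(-5)) - 45*b(6, 4) = 1 - 45*(-4 + 6) = 1 - 45*2 = 1 - 90 = -89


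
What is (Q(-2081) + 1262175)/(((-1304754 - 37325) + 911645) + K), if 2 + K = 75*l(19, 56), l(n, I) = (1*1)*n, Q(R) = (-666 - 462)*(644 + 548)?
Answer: 7491/39001 ≈ 0.19207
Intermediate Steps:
Q(R) = -1344576 (Q(R) = -1128*1192 = -1344576)
l(n, I) = n (l(n, I) = 1*n = n)
K = 1423 (K = -2 + 75*19 = -2 + 1425 = 1423)
(Q(-2081) + 1262175)/(((-1304754 - 37325) + 911645) + K) = (-1344576 + 1262175)/(((-1304754 - 37325) + 911645) + 1423) = -82401/((-1342079 + 911645) + 1423) = -82401/(-430434 + 1423) = -82401/(-429011) = -82401*(-1/429011) = 7491/39001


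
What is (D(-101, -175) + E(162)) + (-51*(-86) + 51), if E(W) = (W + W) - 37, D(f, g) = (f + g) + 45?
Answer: 4493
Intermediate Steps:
D(f, g) = 45 + f + g
E(W) = -37 + 2*W (E(W) = 2*W - 37 = -37 + 2*W)
(D(-101, -175) + E(162)) + (-51*(-86) + 51) = ((45 - 101 - 175) + (-37 + 2*162)) + (-51*(-86) + 51) = (-231 + (-37 + 324)) + (4386 + 51) = (-231 + 287) + 4437 = 56 + 4437 = 4493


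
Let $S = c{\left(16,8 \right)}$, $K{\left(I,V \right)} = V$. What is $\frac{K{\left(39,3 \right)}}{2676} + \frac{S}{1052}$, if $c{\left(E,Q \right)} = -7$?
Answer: $- \frac{649}{117298} \approx -0.0055329$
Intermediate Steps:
$S = -7$
$\frac{K{\left(39,3 \right)}}{2676} + \frac{S}{1052} = \frac{3}{2676} - \frac{7}{1052} = 3 \cdot \frac{1}{2676} - \frac{7}{1052} = \frac{1}{892} - \frac{7}{1052} = - \frac{649}{117298}$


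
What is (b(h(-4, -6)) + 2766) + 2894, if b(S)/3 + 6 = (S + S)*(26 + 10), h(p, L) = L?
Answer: 4346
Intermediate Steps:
b(S) = -18 + 216*S (b(S) = -18 + 3*((S + S)*(26 + 10)) = -18 + 3*((2*S)*36) = -18 + 3*(72*S) = -18 + 216*S)
(b(h(-4, -6)) + 2766) + 2894 = ((-18 + 216*(-6)) + 2766) + 2894 = ((-18 - 1296) + 2766) + 2894 = (-1314 + 2766) + 2894 = 1452 + 2894 = 4346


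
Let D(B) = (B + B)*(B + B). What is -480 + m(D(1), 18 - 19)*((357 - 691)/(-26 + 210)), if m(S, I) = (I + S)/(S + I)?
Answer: -44327/92 ≈ -481.82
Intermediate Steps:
D(B) = 4*B**2 (D(B) = (2*B)*(2*B) = 4*B**2)
m(S, I) = 1 (m(S, I) = (I + S)/(I + S) = 1)
-480 + m(D(1), 18 - 19)*((357 - 691)/(-26 + 210)) = -480 + 1*((357 - 691)/(-26 + 210)) = -480 + 1*(-334/184) = -480 + 1*(-334*1/184) = -480 + 1*(-167/92) = -480 - 167/92 = -44327/92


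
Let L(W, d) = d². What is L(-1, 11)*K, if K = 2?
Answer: 242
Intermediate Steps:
L(-1, 11)*K = 11²*2 = 121*2 = 242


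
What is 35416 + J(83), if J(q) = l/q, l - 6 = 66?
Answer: 2939600/83 ≈ 35417.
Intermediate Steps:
l = 72 (l = 6 + 66 = 72)
J(q) = 72/q
35416 + J(83) = 35416 + 72/83 = 2939600/83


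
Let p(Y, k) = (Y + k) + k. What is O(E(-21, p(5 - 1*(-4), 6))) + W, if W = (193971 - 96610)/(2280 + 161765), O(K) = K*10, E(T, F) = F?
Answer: 34546811/164045 ≈ 210.59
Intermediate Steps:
p(Y, k) = Y + 2*k
O(K) = 10*K
W = 97361/164045 ≈ 0.59350
O(E(-21, p(5 - 1*(-4), 6))) + W = 10*((5 - 1*(-4)) + 2*6) + 97361/164045 = 10*((5 + 4) + 12) + 97361/164045 = 10*(9 + 12) + 97361/164045 = 10*21 + 97361/164045 = 210 + 97361/164045 = 34546811/164045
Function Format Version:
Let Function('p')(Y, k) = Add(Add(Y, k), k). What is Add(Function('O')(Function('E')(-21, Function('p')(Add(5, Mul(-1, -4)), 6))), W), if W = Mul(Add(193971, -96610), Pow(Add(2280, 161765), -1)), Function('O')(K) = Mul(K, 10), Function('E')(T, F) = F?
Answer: Rational(34546811, 164045) ≈ 210.59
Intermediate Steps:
Function('p')(Y, k) = Add(Y, Mul(2, k))
Function('O')(K) = Mul(10, K)
W = Rational(97361, 164045) (W = Mul(97361, Pow(164045, -1)) = Mul(97361, Rational(1, 164045)) = Rational(97361, 164045) ≈ 0.59350)
Add(Function('O')(Function('E')(-21, Function('p')(Add(5, Mul(-1, -4)), 6))), W) = Add(Mul(10, Add(Add(5, Mul(-1, -4)), Mul(2, 6))), Rational(97361, 164045)) = Add(Mul(10, Add(Add(5, 4), 12)), Rational(97361, 164045)) = Add(Mul(10, Add(9, 12)), Rational(97361, 164045)) = Add(Mul(10, 21), Rational(97361, 164045)) = Add(210, Rational(97361, 164045)) = Rational(34546811, 164045)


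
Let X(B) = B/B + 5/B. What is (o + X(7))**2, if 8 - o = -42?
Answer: 131044/49 ≈ 2674.4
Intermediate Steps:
X(B) = 1 + 5/B
o = 50 (o = 8 - 1*(-42) = 8 + 42 = 50)
(o + X(7))**2 = (50 + (5 + 7)/7)**2 = (50 + (1/7)*12)**2 = (50 + 12/7)**2 = (362/7)**2 = 131044/49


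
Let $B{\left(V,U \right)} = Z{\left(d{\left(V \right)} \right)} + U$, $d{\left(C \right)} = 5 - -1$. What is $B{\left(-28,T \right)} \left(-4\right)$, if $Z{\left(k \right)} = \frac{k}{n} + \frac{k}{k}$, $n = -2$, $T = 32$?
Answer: $-120$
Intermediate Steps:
$d{\left(C \right)} = 6$ ($d{\left(C \right)} = 5 + 1 = 6$)
$Z{\left(k \right)} = 1 - \frac{k}{2}$ ($Z{\left(k \right)} = \frac{k}{-2} + \frac{k}{k} = k \left(- \frac{1}{2}\right) + 1 = - \frac{k}{2} + 1 = 1 - \frac{k}{2}$)
$B{\left(V,U \right)} = -2 + U$ ($B{\left(V,U \right)} = \left(1 - 3\right) + U = -2 + U$)
$B{\left(-28,T \right)} \left(-4\right) = \left(-2 + 32\right) \left(-4\right) = 30 \left(-4\right) = -120$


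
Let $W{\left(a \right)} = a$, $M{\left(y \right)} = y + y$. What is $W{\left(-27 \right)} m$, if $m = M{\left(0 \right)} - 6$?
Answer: $162$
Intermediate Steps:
$M{\left(y \right)} = 2 y$
$m = -6$ ($m = 2 \cdot 0 - 6 = 0 - 6 = -6$)
$W{\left(-27 \right)} m = \left(-27\right) \left(-6\right) = 162$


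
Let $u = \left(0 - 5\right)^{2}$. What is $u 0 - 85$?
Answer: $-85$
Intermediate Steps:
$u = 25$ ($u = \left(-5\right)^{2} = 25$)
$u 0 - 85 = 25 \cdot 0 - 85 = 0 - 85 = -85$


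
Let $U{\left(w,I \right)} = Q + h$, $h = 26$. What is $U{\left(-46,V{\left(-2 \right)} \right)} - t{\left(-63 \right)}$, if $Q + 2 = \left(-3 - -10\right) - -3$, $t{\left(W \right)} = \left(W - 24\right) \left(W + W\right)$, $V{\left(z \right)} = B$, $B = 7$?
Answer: $-10928$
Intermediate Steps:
$V{\left(z \right)} = 7$
$t{\left(W \right)} = 2 W \left(-24 + W\right)$ ($t{\left(W \right)} = \left(-24 + W\right) 2 W = 2 W \left(-24 + W\right)$)
$Q = 8$ ($Q = -2 - -10 = -2 + \left(\left(-3 + 10\right) + 3\right) = -2 + \left(7 + 3\right) = -2 + 10 = 8$)
$U{\left(w,I \right)} = 34$ ($U{\left(w,I \right)} = 8 + 26 = 34$)
$U{\left(-46,V{\left(-2 \right)} \right)} - t{\left(-63 \right)} = 34 - 2 \left(-63\right) \left(-24 - 63\right) = 34 - 2 \left(-63\right) \left(-87\right) = 34 - 10962 = -10928$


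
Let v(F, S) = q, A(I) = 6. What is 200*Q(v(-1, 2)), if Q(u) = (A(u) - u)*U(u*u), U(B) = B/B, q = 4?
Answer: 400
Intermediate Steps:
v(F, S) = 4
U(B) = 1
Q(u) = 6 - u (Q(u) = (6 - u)*1 = 6 - u)
200*Q(v(-1, 2)) = 200*(6 - 1*4) = 200*(6 - 4) = 200*2 = 400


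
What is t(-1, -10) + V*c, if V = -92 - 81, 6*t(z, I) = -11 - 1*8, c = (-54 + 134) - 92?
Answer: 12437/6 ≈ 2072.8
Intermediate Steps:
c = -12 (c = 80 - 92 = -12)
t(z, I) = -19/6 (t(z, I) = (-11 - 1*8)/6 = (-11 - 8)/6 = (⅙)*(-19) = -19/6)
V = -173
t(-1, -10) + V*c = -19/6 - 173*(-12) = -19/6 + 2076 = 12437/6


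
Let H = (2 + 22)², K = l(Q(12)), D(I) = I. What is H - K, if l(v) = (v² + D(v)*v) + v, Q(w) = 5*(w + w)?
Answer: -28344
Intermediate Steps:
Q(w) = 10*w (Q(w) = 5*(2*w) = 10*w)
l(v) = v + 2*v² (l(v) = (v² + v*v) + v = (v² + v²) + v = 2*v² + v = v + 2*v²)
K = 28920 (K = (10*12)*(1 + 2*(10*12)) = 120*(1 + 2*120) = 120*(1 + 240) = 120*241 = 28920)
H = 576 (H = 24² = 576)
H - K = 576 - 1*28920 = 576 - 28920 = -28344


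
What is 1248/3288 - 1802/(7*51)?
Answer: -13430/2877 ≈ -4.6681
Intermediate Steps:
1248/3288 - 1802/(7*51) = 1248*(1/3288) - 1802/357 = 52/137 - 1802*1/357 = 52/137 - 106/21 = -13430/2877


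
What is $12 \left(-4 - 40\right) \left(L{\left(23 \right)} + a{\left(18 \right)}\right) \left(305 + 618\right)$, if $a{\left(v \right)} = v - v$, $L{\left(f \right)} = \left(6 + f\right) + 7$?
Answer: $-17544384$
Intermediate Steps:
$L{\left(f \right)} = 13 + f$
$a{\left(v \right)} = 0$
$12 \left(-4 - 40\right) \left(L{\left(23 \right)} + a{\left(18 \right)}\right) \left(305 + 618\right) = 12 \left(-4 - 40\right) \left(\left(13 + 23\right) + 0\right) \left(305 + 618\right) = 12 \left(-44\right) \left(36 + 0\right) 923 = - 528 \cdot 36 \cdot 923 = \left(-528\right) 33228 = -17544384$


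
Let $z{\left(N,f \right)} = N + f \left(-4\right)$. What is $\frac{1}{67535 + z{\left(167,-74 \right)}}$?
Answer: $\frac{1}{67998} \approx 1.4706 \cdot 10^{-5}$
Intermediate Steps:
$z{\left(N,f \right)} = N - 4 f$
$\frac{1}{67535 + z{\left(167,-74 \right)}} = \frac{1}{67535 + \left(167 - -296\right)} = \frac{1}{67535 + \left(167 + 296\right)} = \frac{1}{67535 + 463} = \frac{1}{67998}$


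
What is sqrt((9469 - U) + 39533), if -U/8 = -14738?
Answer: I*sqrt(68902) ≈ 262.49*I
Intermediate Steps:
U = 117904 (U = -8*(-14738) = 117904)
sqrt((9469 - U) + 39533) = sqrt((9469 - 1*117904) + 39533) = sqrt((9469 - 117904) + 39533) = sqrt(-108435 + 39533) = sqrt(-68902) = I*sqrt(68902)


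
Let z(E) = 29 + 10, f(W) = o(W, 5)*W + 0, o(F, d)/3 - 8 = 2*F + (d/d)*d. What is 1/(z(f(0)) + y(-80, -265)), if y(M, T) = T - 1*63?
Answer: -1/289 ≈ -0.0034602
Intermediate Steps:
y(M, T) = -63 + T (y(M, T) = T - 63 = -63 + T)
o(F, d) = 24 + 3*d + 6*F (o(F, d) = 24 + 3*(2*F + (d/d)*d) = 24 + 3*(2*F + 1*d) = 24 + 3*(2*F + d) = 24 + 3*(d + 2*F) = 24 + (3*d + 6*F) = 24 + 3*d + 6*F)
f(W) = W*(39 + 6*W) (f(W) = (24 + 3*5 + 6*W)*W + 0 = (24 + 15 + 6*W)*W + 0 = (39 + 6*W)*W + 0 = W*(39 + 6*W) + 0 = W*(39 + 6*W))
z(E) = 39
1/(z(f(0)) + y(-80, -265)) = 1/(39 + (-63 - 265)) = 1/(39 - 328) = 1/(-289) = -1/289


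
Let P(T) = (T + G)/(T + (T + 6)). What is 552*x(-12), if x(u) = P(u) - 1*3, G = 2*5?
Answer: -4784/3 ≈ -1594.7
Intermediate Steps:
G = 10
P(T) = (10 + T)/(6 + 2*T) (P(T) = (T + 10)/(T + (T + 6)) = (10 + T)/(T + (6 + T)) = (10 + T)/(6 + 2*T))
x(u) = -3 + (10 + u)/(2*(3 + u)) (x(u) = (10 + u)/(2*(3 + u)) - 1*3 = (10 + u)/(2*(3 + u)) - 3 = -3 + (10 + u)/(2*(3 + u)))
552*x(-12) = 552*((-8 - 5*(-12))/(2*(3 - 12))) = 552*((1/2)*(-8 + 60)/(-9)) = 552*((1/2)*(-1/9)*52) = 552*(-26/9) = -4784/3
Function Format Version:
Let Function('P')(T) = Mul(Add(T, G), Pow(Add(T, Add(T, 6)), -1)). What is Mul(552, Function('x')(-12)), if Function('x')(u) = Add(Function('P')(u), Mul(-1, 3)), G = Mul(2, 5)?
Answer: Rational(-4784, 3) ≈ -1594.7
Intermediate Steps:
G = 10
Function('P')(T) = Mul(Pow(Add(6, Mul(2, T)), -1), Add(10, T)) (Function('P')(T) = Mul(Add(T, 10), Pow(Add(T, Add(T, 6)), -1)) = Mul(Add(10, T), Pow(Add(T, Add(6, T)), -1)) = Mul(Add(10, T), Pow(Add(6, Mul(2, T)), -1)) = Mul(Pow(Add(6, Mul(2, T)), -1), Add(10, T)))
Function('x')(u) = Add(-3, Mul(Rational(1, 2), Pow(Add(3, u), -1), Add(10, u))) (Function('x')(u) = Add(Mul(Rational(1, 2), Pow(Add(3, u), -1), Add(10, u)), Mul(-1, 3)) = Add(Mul(Rational(1, 2), Pow(Add(3, u), -1), Add(10, u)), -3) = Add(-3, Mul(Rational(1, 2), Pow(Add(3, u), -1), Add(10, u))))
Mul(552, Function('x')(-12)) = Mul(552, Mul(Rational(1, 2), Pow(Add(3, -12), -1), Add(-8, Mul(-5, -12)))) = Mul(552, Mul(Rational(1, 2), Pow(-9, -1), Add(-8, 60))) = Mul(552, Mul(Rational(1, 2), Rational(-1, 9), 52)) = Mul(552, Rational(-26, 9)) = Rational(-4784, 3)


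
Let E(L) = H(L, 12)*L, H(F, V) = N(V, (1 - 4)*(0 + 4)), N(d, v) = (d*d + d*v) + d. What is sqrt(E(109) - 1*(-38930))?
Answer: sqrt(40238) ≈ 200.59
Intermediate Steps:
N(d, v) = d + d**2 + d*v (N(d, v) = (d**2 + d*v) + d = d + d**2 + d*v)
H(F, V) = V*(-11 + V) (H(F, V) = V*(1 + V + (1 - 4)*(0 + 4)) = V*(1 + V - 3*4) = V*(1 + V - 12) = V*(-11 + V))
E(L) = 12*L (E(L) = (12*(-11 + 12))*L = (12*1)*L = 12*L)
sqrt(E(109) - 1*(-38930)) = sqrt(12*109 - 1*(-38930)) = sqrt(1308 + 38930) = sqrt(40238)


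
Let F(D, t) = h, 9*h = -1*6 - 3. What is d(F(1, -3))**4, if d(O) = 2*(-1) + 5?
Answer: 81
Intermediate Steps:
h = -1 (h = (-1*6 - 3)/9 = (-6 - 3)/9 = (1/9)*(-9) = -1)
F(D, t) = -1
d(O) = 3 (d(O) = -2 + 5 = 3)
d(F(1, -3))**4 = 3**4 = 81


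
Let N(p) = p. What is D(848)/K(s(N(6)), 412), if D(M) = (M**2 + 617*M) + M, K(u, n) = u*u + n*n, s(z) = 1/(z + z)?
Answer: 179016192/24443137 ≈ 7.3238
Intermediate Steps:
s(z) = 1/(2*z)
K(u, n) = n**2 + u**2 (K(u, n) = u**2 + n**2 = n**2 + u**2)
D(M) = M**2 + 618*M
D(848)/K(s(N(6)), 412) = (848*(618 + 848))/(412**2 + ((1/2)/6)**2) = (848*1466)/(169744 + ((1/2)*(1/6))**2) = 1243168/(169744 + (1/12)**2) = 1243168/(169744 + 1/144) = 1243168/(24443137/144) = 1243168*(144/24443137) = 179016192/24443137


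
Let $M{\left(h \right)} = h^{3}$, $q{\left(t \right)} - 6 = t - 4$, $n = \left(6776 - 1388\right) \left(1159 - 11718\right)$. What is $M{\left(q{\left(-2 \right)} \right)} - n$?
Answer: $56891892$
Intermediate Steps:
$n = -56891892$ ($n = 5388 \left(-10559\right) = -56891892$)
$q{\left(t \right)} = 2 + t$ ($q{\left(t \right)} = 6 + \left(t - 4\right) = 6 + \left(-4 + t\right) = 2 + t$)
$M{\left(q{\left(-2 \right)} \right)} - n = \left(2 - 2\right)^{3} - -56891892 = 0^{3} + 56891892 = 0 + 56891892 = 56891892$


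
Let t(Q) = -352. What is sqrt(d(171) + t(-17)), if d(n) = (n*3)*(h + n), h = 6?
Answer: sqrt(90449) ≈ 300.75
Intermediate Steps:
d(n) = 3*n*(6 + n) (d(n) = (n*3)*(6 + n) = (3*n)*(6 + n) = 3*n*(6 + n))
sqrt(d(171) + t(-17)) = sqrt(3*171*(6 + 171) - 352) = sqrt(3*171*177 - 352) = sqrt(90801 - 352) = sqrt(90449)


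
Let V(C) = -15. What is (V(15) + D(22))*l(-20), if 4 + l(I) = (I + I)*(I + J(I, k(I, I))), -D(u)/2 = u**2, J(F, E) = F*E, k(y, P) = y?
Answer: 14945532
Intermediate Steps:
J(F, E) = E*F
D(u) = -2*u**2
l(I) = -4 + 2*I*(I + I**2) (l(I) = -4 + (I + I)*(I + I*I) = -4 + (2*I)*(I + I**2) = -4 + 2*I*(I + I**2))
(V(15) + D(22))*l(-20) = (-15 - 2*22**2)*(-4 + 2*(-20)**2 + 2*(-20)**3) = (-15 - 2*484)*(-4 + 2*400 + 2*(-8000)) = (-15 - 968)*(-4 + 800 - 16000) = -983*(-15204) = 14945532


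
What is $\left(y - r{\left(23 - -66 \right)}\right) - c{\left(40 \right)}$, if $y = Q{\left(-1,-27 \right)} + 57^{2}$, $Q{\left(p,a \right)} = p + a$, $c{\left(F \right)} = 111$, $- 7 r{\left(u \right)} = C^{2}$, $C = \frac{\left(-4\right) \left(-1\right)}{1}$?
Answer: $\frac{21786}{7} \approx 3112.3$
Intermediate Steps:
$C = 4$ ($C = 4 \cdot 1 = 4$)
$r{\left(u \right)} = - \frac{16}{7}$ ($r{\left(u \right)} = - \frac{4^{2}}{7} = \left(- \frac{1}{7}\right) 16 = - \frac{16}{7}$)
$Q{\left(p,a \right)} = a + p$
$y = 3221$ ($y = \left(-27 - 1\right) + 57^{2} = -28 + 3249 = 3221$)
$\left(y - r{\left(23 - -66 \right)}\right) - c{\left(40 \right)} = \left(3221 - - \frac{16}{7}\right) - 111 = \left(3221 + \frac{16}{7}\right) - 111 = \frac{22563}{7} - 111 = \frac{21786}{7}$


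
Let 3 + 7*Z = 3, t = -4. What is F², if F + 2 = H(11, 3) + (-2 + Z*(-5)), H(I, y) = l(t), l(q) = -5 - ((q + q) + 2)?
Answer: 9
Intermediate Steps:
Z = 0 (Z = -3/7 + (⅐)*3 = -3/7 + 3/7 = 0)
l(q) = -7 - 2*q (l(q) = -5 - (2*q + 2) = -5 - (2 + 2*q) = -5 + (-2 - 2*q) = -7 - 2*q)
H(I, y) = 1 (H(I, y) = -7 - 2*(-4) = -7 + 8 = 1)
F = -3 (F = -2 + (1 + (-2 + 0*(-5))) = -2 + (1 + (-2 + 0)) = -2 + (1 - 2) = -2 - 1 = -3)
F² = (-3)² = 9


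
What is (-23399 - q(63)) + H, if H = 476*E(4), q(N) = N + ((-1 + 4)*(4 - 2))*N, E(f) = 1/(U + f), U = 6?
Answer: -118962/5 ≈ -23792.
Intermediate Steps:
E(f) = 1/(6 + f)
q(N) = 7*N (q(N) = N + (3*2)*N = N + 6*N = 7*N)
H = 238/5 (H = 476/(6 + 4) = 476/10 = 476*(⅒) = 238/5 ≈ 47.600)
(-23399 - q(63)) + H = (-23399 - 7*63) + 238/5 = (-23399 - 1*441) + 238/5 = (-23399 - 441) + 238/5 = -23840 + 238/5 = -118962/5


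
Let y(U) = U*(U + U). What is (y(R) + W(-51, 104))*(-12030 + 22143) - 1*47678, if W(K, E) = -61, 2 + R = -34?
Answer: 25548325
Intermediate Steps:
R = -36 (R = -2 - 34 = -36)
y(U) = 2*U**2 (y(U) = U*(2*U) = 2*U**2)
(y(R) + W(-51, 104))*(-12030 + 22143) - 1*47678 = (2*(-36)**2 - 61)*(-12030 + 22143) - 1*47678 = (2*1296 - 61)*10113 - 47678 = (2592 - 61)*10113 - 47678 = 2531*10113 - 47678 = 25596003 - 47678 = 25548325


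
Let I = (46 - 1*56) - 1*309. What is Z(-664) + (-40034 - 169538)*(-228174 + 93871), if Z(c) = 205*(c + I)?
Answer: 28145946801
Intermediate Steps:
I = -319 (I = (46 - 56) - 309 = -10 - 309 = -319)
Z(c) = -65395 + 205*c (Z(c) = 205*(c - 319) = 205*(-319 + c) = -65395 + 205*c)
Z(-664) + (-40034 - 169538)*(-228174 + 93871) = (-65395 + 205*(-664)) + (-40034 - 169538)*(-228174 + 93871) = (-65395 - 136120) - 209572*(-134303) = -201515 + 28146148316 = 28145946801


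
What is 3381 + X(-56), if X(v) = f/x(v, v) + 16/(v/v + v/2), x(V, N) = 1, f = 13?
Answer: 91622/27 ≈ 3393.4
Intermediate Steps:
X(v) = 13 + 16/(1 + v/2) (X(v) = 13/1 + 16/(v/v + v/2) = 13*1 + 16/(1 + v*(½)) = 13 + 16/(1 + v/2))
3381 + X(-56) = 3381 + (58 + 13*(-56))/(2 - 56) = 3381 + (58 - 728)/(-54) = 3381 - 1/54*(-670) = 3381 + 335/27 = 91622/27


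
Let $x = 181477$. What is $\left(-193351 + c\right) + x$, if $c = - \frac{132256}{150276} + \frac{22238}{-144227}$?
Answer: $- \frac{64344447652412}{5418464163} \approx -11875.0$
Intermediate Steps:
$c = - \frac{5604180950}{5418464163}$ ($c = \left(-132256\right) \frac{1}{150276} + 22238 \left(- \frac{1}{144227}\right) = - \frac{33064}{37569} - \frac{22238}{144227} = - \frac{5604180950}{5418464163} \approx -1.0343$)
$\left(-193351 + c\right) + x = \left(-193351 - \frac{5604180950}{5418464163}\right) + 181477 = - \frac{1047671068561163}{5418464163} + 181477 = - \frac{64344447652412}{5418464163}$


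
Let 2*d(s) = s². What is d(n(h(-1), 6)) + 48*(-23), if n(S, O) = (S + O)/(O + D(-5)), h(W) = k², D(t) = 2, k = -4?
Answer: -35207/32 ≈ -1100.2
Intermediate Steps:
h(W) = 16 (h(W) = (-4)² = 16)
n(S, O) = (O + S)/(2 + O) (n(S, O) = (S + O)/(O + 2) = (O + S)/(2 + O))
d(s) = s²/2
d(n(h(-1), 6)) + 48*(-23) = ((6 + 16)/(2 + 6))²/2 + 48*(-23) = (22/8)²/2 - 1104 = ((⅛)*22)²/2 - 1104 = (11/4)²/2 - 1104 = (½)*(121/16) - 1104 = 121/32 - 1104 = -35207/32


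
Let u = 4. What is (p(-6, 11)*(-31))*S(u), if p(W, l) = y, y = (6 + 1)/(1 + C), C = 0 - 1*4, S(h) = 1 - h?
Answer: -217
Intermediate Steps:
C = -4 (C = 0 - 4 = -4)
y = -7/3 (y = (6 + 1)/(1 - 4) = 7/(-3) = 7*(-1/3) = -7/3 ≈ -2.3333)
p(W, l) = -7/3
(p(-6, 11)*(-31))*S(u) = (-7/3*(-31))*(1 - 1*4) = 217*(1 - 4)/3 = (217/3)*(-3) = -217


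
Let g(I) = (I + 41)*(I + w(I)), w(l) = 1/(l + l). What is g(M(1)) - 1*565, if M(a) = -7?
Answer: -5638/7 ≈ -805.43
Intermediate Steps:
w(l) = 1/(2*l)
g(I) = (41 + I)*(I + 1/(2*I)) (g(I) = (I + 41)*(I + 1/(2*I)) = (41 + I)*(I + 1/(2*I)))
g(M(1)) - 1*565 = (1/2 + (-7)**2 + 41*(-7) + (41/2)/(-7)) - 1*565 = (1/2 + 49 - 287 + (41/2)*(-1/7)) - 565 = (1/2 + 49 - 287 - 41/14) - 565 = -1683/7 - 565 = -5638/7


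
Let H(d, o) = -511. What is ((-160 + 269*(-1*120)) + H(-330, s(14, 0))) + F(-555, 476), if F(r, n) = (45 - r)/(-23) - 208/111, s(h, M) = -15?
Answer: -84195287/2553 ≈ -32979.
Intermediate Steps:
F(r, n) = -9779/2553 + r/23 (F(r, n) = (45 - r)*(-1/23) - 208*1/111 = (-45/23 + r/23) - 208/111 = -9779/2553 + r/23)
((-160 + 269*(-1*120)) + H(-330, s(14, 0))) + F(-555, 476) = ((-160 + 269*(-1*120)) - 511) + (-9779/2553 + (1/23)*(-555)) = ((-160 + 269*(-120)) - 511) + (-9779/2553 - 555/23) = ((-160 - 32280) - 511) - 71384/2553 = (-32440 - 511) - 71384/2553 = -32951 - 71384/2553 = -84195287/2553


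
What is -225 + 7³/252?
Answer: -8051/36 ≈ -223.64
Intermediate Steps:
-225 + 7³/252 = -225 + (1/252)*343 = -225 + 49/36 = -8051/36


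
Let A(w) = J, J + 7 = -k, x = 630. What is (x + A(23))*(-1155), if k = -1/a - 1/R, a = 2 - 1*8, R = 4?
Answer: -2878645/4 ≈ -7.1966e+5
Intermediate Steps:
a = -6 (a = 2 - 8 = -6)
k = -1/12 (k = -1/(-6) - 1/4 = -1*(-1/6) - 1*1/4 = 1/6 - 1/4 = -1/12 ≈ -0.083333)
J = -83/12 (J = -7 - 1*(-1/12) = -7 + 1/12 = -83/12 ≈ -6.9167)
A(w) = -83/12
(x + A(23))*(-1155) = (630 - 83/12)*(-1155) = (7477/12)*(-1155) = -2878645/4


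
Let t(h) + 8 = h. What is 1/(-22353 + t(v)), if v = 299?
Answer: -1/22062 ≈ -4.5327e-5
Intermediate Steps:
t(h) = -8 + h
1/(-22353 + t(v)) = 1/(-22353 + (-8 + 299)) = 1/(-22353 + 291) = 1/(-22062) = -1/22062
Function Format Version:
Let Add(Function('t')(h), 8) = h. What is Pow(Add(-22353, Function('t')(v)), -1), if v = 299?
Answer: Rational(-1, 22062) ≈ -4.5327e-5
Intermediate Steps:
Function('t')(h) = Add(-8, h)
Pow(Add(-22353, Function('t')(v)), -1) = Pow(Add(-22353, Add(-8, 299)), -1) = Pow(Add(-22353, 291), -1) = Pow(-22062, -1) = Rational(-1, 22062)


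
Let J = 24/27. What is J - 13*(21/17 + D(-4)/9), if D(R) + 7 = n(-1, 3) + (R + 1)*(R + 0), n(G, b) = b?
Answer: -1363/51 ≈ -26.725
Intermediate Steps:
J = 8/9 (J = 24*(1/27) = 8/9 ≈ 0.88889)
D(R) = -4 + R*(1 + R) (D(R) = -7 + (3 + (R + 1)*(R + 0)) = -7 + (3 + (1 + R)*R) = -7 + (3 + R*(1 + R)) = -4 + R*(1 + R))
J - 13*(21/17 + D(-4)/9) = 8/9 - 13*(21/17 + (-4 - 4 + (-4)²)/9) = 8/9 - 13*(21*(1/17) + (-4 - 4 + 16)*(⅑)) = 8/9 - 13*(21/17 + 8*(⅑)) = 8/9 - 13*(21/17 + 8/9) = 8/9 - 13*325/153 = 8/9 - 4225/153 = -1363/51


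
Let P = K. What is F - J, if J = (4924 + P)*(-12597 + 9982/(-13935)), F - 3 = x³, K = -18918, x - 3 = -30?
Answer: -2456909423738/13935 ≈ -1.7631e+8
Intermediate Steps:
x = -27 (x = 3 - 30 = -27)
P = -18918
F = -19680 (F = 3 + (-27)³ = 3 - 19683 = -19680)
J = 2456635182938/13935 (J = (4924 - 18918)*(-12597 + 9982/(-13935)) = -13994*(-12597 + 9982*(-1/13935)) = -13994*(-12597 - 9982/13935) = -13994*(-175549177/13935) = 2456635182938/13935 ≈ 1.7629e+8)
F - J = -19680 - 1*2456635182938/13935 = -19680 - 2456635182938/13935 = -2456909423738/13935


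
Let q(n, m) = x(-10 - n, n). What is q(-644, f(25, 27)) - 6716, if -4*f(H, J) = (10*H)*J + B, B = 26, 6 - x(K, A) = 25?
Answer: -6735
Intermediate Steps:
x(K, A) = -19 (x(K, A) = 6 - 1*25 = 6 - 25 = -19)
f(H, J) = -13/2 - 5*H*J/2 (f(H, J) = -((10*H)*J + 26)/4 = -(10*H*J + 26)/4 = -(26 + 10*H*J)/4 = -13/2 - 5*H*J/2)
q(n, m) = -19
q(-644, f(25, 27)) - 6716 = -19 - 6716 = -6735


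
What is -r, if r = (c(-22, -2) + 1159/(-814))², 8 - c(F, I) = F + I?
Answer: -619462321/662596 ≈ -934.90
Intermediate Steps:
c(F, I) = 8 - F - I (c(F, I) = 8 - (F + I) = 8 + (-F - I) = 8 - F - I)
r = 619462321/662596 (r = ((8 - 1*(-22) - 1*(-2)) + 1159/(-814))² = ((8 + 22 + 2) + 1159*(-1/814))² = (32 - 1159/814)² = (24889/814)² = 619462321/662596 ≈ 934.90)
-r = -1*619462321/662596 = -619462321/662596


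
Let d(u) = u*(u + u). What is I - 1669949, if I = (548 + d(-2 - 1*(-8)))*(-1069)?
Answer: -2332729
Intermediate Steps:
d(u) = 2*u**2 (d(u) = u*(2*u) = 2*u**2)
I = -662780 (I = (548 + 2*(-2 - 1*(-8))**2)*(-1069) = (548 + 2*(-2 + 8)**2)*(-1069) = (548 + 2*6**2)*(-1069) = (548 + 2*36)*(-1069) = (548 + 72)*(-1069) = 620*(-1069) = -662780)
I - 1669949 = -662780 - 1669949 = -2332729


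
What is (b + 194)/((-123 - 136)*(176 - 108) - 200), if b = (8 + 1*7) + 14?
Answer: -223/17812 ≈ -0.012520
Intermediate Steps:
b = 29 (b = (8 + 7) + 14 = 15 + 14 = 29)
(b + 194)/((-123 - 136)*(176 - 108) - 200) = (29 + 194)/((-123 - 136)*(176 - 108) - 200) = 223/(-259*68 - 200) = 223/(-17612 - 200) = 223/(-17812) = 223*(-1/17812) = -223/17812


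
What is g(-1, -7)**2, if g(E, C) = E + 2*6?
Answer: 121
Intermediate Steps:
g(E, C) = 12 + E (g(E, C) = E + 12 = 12 + E)
g(-1, -7)**2 = (12 - 1)**2 = 11**2 = 121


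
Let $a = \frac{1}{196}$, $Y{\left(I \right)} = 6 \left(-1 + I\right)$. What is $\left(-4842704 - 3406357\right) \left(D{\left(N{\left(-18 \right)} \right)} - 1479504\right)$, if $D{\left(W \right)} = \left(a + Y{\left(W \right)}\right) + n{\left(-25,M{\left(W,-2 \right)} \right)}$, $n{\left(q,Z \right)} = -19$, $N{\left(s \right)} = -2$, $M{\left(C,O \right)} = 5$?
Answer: $\frac{2392145488107135}{196} \approx 1.2205 \cdot 10^{13}$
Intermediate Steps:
$Y{\left(I \right)} = -6 + 6 I$
$a = \frac{1}{196} \approx 0.005102$
$D{\left(W \right)} = - \frac{4899}{196} + 6 W$ ($D{\left(W \right)} = \left(\frac{1}{196} + \left(-6 + 6 W\right)\right) - 19 = \left(- \frac{1175}{196} + 6 W\right) - 19 = - \frac{4899}{196} + 6 W$)
$\left(-4842704 - 3406357\right) \left(D{\left(N{\left(-18 \right)} \right)} - 1479504\right) = \left(-4842704 - 3406357\right) \left(\left(- \frac{4899}{196} + 6 \left(-2\right)\right) - 1479504\right) = - 8249061 \left(\left(- \frac{4899}{196} - 12\right) - 1479504\right) = - 8249061 \left(- \frac{7251}{196} - 1479504\right) = \left(-8249061\right) \left(- \frac{289990035}{196}\right) = \frac{2392145488107135}{196}$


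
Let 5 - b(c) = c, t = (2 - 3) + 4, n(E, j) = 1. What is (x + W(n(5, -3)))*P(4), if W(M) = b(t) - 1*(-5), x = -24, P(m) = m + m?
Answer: -136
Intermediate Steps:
t = 3 (t = -1 + 4 = 3)
P(m) = 2*m
b(c) = 5 - c
W(M) = 7 (W(M) = (5 - 1*3) - 1*(-5) = (5 - 3) + 5 = 2 + 5 = 7)
(x + W(n(5, -3)))*P(4) = (-24 + 7)*(2*4) = -17*8 = -136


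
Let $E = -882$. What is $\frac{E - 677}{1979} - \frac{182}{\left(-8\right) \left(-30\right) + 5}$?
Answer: $- \frac{106019}{69265} \approx -1.5306$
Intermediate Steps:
$\frac{E - 677}{1979} - \frac{182}{\left(-8\right) \left(-30\right) + 5} = \frac{-882 - 677}{1979} - \frac{182}{\left(-8\right) \left(-30\right) + 5} = \left(-1559\right) \frac{1}{1979} - \frac{182}{240 + 5} = - \frac{1559}{1979} - \frac{182}{245} = - \frac{1559}{1979} - \frac{26}{35} = - \frac{106019}{69265}$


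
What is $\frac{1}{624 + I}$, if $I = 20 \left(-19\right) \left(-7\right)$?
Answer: $\frac{1}{3284} \approx 0.00030451$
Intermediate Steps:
$I = 2660$ ($I = \left(-380\right) \left(-7\right) = 2660$)
$\frac{1}{624 + I} = \frac{1}{624 + 2660} = \frac{1}{3284}$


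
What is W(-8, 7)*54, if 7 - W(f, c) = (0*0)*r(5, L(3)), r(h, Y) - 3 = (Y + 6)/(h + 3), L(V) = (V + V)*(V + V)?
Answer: 378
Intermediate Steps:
L(V) = 4*V**2 (L(V) = (2*V)*(2*V) = 4*V**2)
r(h, Y) = 3 + (6 + Y)/(3 + h) (r(h, Y) = 3 + (Y + 6)/(h + 3) = 3 + (6 + Y)/(3 + h))
W(f, c) = 7 (W(f, c) = 7 - 0*0*(15 + 4*3**2 + 3*5)/(3 + 5) = 7 - 0*(15 + 4*9 + 15)/8 = 7 - 0*(15 + 36 + 15)/8 = 7 - 0*(1/8)*66 = 7 - 0*33/4 = 7 - 1*0 = 7 + 0 = 7)
W(-8, 7)*54 = 7*54 = 378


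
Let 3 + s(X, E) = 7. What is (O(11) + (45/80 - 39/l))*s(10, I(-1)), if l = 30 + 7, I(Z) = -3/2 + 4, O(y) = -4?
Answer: -2659/148 ≈ -17.966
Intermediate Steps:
I(Z) = 5/2 (I(Z) = -3*½ + 4 = -3/2 + 4 = 5/2)
l = 37
s(X, E) = 4 (s(X, E) = -3 + 7 = 4)
(O(11) + (45/80 - 39/l))*s(10, I(-1)) = (-4 + (45/80 - 39/37))*4 = (-4 + (45*(1/80) - 39*1/37))*4 = (-4 + (9/16 - 39/37))*4 = (-4 - 291/592)*4 = -2659/592*4 = -2659/148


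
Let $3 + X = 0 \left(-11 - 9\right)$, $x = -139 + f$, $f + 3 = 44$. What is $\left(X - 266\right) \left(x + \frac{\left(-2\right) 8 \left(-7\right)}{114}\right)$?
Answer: $\frac{1487570}{57} \approx 26098.0$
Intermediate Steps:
$f = 41$ ($f = -3 + 44 = 41$)
$x = -98$ ($x = -139 + 41 = -98$)
$X = -3$ ($X = -3 + 0 \left(-11 - 9\right) = -3 + 0 \left(-20\right) = -3 + 0 = -3$)
$\left(X - 266\right) \left(x + \frac{\left(-2\right) 8 \left(-7\right)}{114}\right) = \left(-3 - 266\right) \left(-98 + \frac{\left(-2\right) 8 \left(-7\right)}{114}\right) = - 269 \left(-98 + \left(-16\right) \left(-7\right) \frac{1}{114}\right) = - 269 \left(-98 + 112 \cdot \frac{1}{114}\right) = - 269 \left(-98 + \frac{56}{57}\right) = \left(-269\right) \left(- \frac{5530}{57}\right) = \frac{1487570}{57}$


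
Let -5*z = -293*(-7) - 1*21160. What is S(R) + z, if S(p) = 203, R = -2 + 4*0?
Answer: 20124/5 ≈ 4024.8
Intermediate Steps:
z = 19109/5 (z = -(-293*(-7) - 1*21160)/5 = -(2051 - 21160)/5 = -⅕*(-19109) = 19109/5 ≈ 3821.8)
R = -2 (R = -2 + 0 = -2)
S(R) + z = 203 + 19109/5 = 20124/5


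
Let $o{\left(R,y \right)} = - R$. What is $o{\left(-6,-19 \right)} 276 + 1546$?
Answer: $3202$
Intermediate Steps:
$o{\left(-6,-19 \right)} 276 + 1546 = \left(-1\right) \left(-6\right) 276 + 1546 = 6 \cdot 276 + 1546 = 1656 + 1546 = 3202$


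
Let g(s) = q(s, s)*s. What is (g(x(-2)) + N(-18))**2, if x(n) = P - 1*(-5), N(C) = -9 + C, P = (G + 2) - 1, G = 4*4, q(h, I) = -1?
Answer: 2401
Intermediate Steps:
G = 16
P = 17 (P = (16 + 2) - 1 = 18 - 1 = 17)
x(n) = 22 (x(n) = 17 - 1*(-5) = 17 + 5 = 22)
g(s) = -s
(g(x(-2)) + N(-18))**2 = (-1*22 + (-9 - 18))**2 = (-22 - 27)**2 = (-49)**2 = 2401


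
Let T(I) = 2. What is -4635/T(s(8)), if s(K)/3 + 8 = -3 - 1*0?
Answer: -4635/2 ≈ -2317.5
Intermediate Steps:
s(K) = -33 (s(K) = -24 + 3*(-3 - 1*0) = -24 + 3*(-3 + 0) = -24 + 3*(-3) = -24 - 9 = -33)
-4635/T(s(8)) = -4635/2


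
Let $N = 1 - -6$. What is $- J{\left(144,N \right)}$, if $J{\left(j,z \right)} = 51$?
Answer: $-51$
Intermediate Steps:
$N = 7$ ($N = 1 + 6 = 7$)
$- J{\left(144,N \right)} = \left(-1\right) 51 = -51$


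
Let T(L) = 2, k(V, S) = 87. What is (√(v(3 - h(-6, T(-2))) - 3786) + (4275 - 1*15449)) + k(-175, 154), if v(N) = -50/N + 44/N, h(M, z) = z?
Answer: -11087 + 4*I*√237 ≈ -11087.0 + 61.579*I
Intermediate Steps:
v(N) = -6/N
(√(v(3 - h(-6, T(-2))) - 3786) + (4275 - 1*15449)) + k(-175, 154) = (√(-6/(3 - 1*2) - 3786) + (4275 - 1*15449)) + 87 = (√(-6/(3 - 2) - 3786) + (4275 - 15449)) + 87 = (√(-6/1 - 3786) - 11174) + 87 = (√(-6*1 - 3786) - 11174) + 87 = (√(-6 - 3786) - 11174) + 87 = (√(-3792) - 11174) + 87 = (4*I*√237 - 11174) + 87 = (-11174 + 4*I*√237) + 87 = -11087 + 4*I*√237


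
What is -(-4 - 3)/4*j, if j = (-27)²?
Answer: 5103/4 ≈ 1275.8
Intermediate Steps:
j = 729
-(-4 - 3)/4*j = -(-4 - 3)/4*729 = -(-7*¼)*729 = -(-7)*729/4 = -1*(-5103/4) = 5103/4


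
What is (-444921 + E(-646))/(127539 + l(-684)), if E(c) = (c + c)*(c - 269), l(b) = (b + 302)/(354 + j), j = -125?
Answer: 168832311/29206049 ≈ 5.7807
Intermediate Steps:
l(b) = 302/229 + b/229 (l(b) = (b + 302)/(354 - 125) = (302 + b)/229 = (302 + b)*(1/229) = 302/229 + b/229)
E(c) = 2*c*(-269 + c) (E(c) = (2*c)*(-269 + c) = 2*c*(-269 + c))
(-444921 + E(-646))/(127539 + l(-684)) = (-444921 + 2*(-646)*(-269 - 646))/(127539 + (302/229 + (1/229)*(-684))) = (-444921 + 2*(-646)*(-915))/(127539 + (302/229 - 684/229)) = (-444921 + 1182180)/(127539 - 382/229) = 737259/(29206049/229) = 737259*(229/29206049) = 168832311/29206049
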